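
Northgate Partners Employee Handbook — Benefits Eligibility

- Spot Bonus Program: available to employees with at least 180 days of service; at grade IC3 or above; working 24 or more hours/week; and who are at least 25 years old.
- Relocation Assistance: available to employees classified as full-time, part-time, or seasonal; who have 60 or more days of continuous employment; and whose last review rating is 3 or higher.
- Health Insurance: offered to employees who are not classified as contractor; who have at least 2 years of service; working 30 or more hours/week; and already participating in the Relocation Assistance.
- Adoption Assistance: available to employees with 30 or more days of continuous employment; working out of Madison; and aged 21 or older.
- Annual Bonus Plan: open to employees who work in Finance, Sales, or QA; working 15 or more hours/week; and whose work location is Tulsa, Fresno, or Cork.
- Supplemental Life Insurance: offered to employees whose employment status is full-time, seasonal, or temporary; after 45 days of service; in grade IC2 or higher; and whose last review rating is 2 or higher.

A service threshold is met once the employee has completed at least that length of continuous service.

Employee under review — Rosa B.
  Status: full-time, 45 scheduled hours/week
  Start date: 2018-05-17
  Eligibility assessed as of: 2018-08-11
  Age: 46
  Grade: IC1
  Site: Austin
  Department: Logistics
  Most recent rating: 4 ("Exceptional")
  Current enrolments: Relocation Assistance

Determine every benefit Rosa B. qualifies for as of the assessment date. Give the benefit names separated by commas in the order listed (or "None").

Relocation Assistance

Service from 2018-05-17 to 2018-08-11: 86 days.
Spot Bonus Program — service 86 days < 180 days ✗ → not eligible.
Relocation Assistance — status full-time ✓; service 86 days ≥ 60 days ✓; rating 4 ≥ 3 ✓ → eligible.
Health Insurance — status full-time ✓ (not excluded); service 86 days < 2 years (≈730 days) ✗ → not eligible.
Adoption Assistance — service 86 days ≥ 30 days ✓; site Austin ✗ (not Madison) → not eligible.
Annual Bonus Plan — dept Logistics ✗ → not eligible.
Supplemental Life Insurance — status full-time ✓; service 86 days ≥ 45 days ✓; grade IC1 < IC2 ✗ → not eligible.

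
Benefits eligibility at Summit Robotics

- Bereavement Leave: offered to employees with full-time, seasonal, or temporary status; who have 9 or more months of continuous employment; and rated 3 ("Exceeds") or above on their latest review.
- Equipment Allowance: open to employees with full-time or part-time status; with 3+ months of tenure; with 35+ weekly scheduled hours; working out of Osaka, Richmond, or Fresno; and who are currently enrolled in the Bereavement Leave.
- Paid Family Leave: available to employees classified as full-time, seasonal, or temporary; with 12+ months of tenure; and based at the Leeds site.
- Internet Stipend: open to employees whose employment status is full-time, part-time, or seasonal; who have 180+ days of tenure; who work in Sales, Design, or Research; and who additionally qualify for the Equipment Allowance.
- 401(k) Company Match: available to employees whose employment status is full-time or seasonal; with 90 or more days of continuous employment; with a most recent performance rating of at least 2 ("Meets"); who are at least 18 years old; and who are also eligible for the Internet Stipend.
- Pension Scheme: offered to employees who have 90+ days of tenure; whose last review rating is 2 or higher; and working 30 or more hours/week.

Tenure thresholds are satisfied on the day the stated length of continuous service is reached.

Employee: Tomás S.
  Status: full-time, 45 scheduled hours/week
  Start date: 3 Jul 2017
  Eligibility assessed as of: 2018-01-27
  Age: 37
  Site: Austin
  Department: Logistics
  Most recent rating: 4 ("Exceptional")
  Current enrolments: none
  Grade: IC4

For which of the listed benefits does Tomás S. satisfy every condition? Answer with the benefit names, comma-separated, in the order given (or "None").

Service from 3 Jul 2017 to 2018-01-27: 208 days.
Bereavement Leave — status full-time ✓; service 208 days < 9 months (≈270 days) ✗ → not eligible.
Equipment Allowance — status full-time ✓; service 208 days ≥ 3 months (≈90 days) ✓; 45 hrs/wk ≥ 35 ✓; site Austin ✗ (not Osaka, Richmond, or Fresno) → not eligible.
Paid Family Leave — status full-time ✓; service 208 days < 12 months (≈360 days) ✗ → not eligible.
Internet Stipend — status full-time ✓; service 208 days ≥ 180 days ✓; dept Logistics ✗ → not eligible.
401(k) Company Match — status full-time ✓; service 208 days ≥ 90 days ✓; rating 4 ≥ 2 ✓; age 37 ≥ 18 ✓; not eligible for Internet Stipend ✗ → not eligible.
Pension Scheme — service 208 days ≥ 90 days ✓; rating 4 ≥ 2 ✓; 45 hrs/wk ≥ 30 ✓ → eligible.

Pension Scheme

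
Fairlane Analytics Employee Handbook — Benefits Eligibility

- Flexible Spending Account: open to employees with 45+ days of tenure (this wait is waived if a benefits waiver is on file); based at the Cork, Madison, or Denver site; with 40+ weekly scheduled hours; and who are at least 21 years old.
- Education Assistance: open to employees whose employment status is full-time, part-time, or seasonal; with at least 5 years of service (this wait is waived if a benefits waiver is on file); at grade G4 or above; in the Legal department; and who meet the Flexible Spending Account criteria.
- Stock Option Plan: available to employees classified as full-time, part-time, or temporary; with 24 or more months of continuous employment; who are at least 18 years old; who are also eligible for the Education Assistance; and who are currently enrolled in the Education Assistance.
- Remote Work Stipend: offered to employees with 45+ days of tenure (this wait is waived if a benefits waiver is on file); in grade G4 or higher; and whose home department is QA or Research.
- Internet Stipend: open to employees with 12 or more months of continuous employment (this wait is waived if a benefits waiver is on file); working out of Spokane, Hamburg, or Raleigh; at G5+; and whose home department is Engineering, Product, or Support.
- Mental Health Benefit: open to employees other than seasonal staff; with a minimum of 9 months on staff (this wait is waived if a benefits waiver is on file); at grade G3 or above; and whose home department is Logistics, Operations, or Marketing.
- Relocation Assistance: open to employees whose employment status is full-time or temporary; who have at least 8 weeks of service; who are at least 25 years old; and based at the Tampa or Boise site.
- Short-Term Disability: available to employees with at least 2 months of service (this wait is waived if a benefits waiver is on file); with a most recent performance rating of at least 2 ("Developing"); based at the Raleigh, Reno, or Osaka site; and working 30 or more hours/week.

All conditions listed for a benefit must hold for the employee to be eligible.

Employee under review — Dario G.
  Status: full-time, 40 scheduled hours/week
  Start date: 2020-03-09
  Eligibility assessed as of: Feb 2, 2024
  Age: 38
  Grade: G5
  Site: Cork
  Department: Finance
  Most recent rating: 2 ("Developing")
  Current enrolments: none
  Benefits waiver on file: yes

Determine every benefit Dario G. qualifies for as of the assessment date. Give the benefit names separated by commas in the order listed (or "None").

Service from 2020-03-09 to Feb 2, 2024: 1425 days.
Flexible Spending Account — benefits waiver on file ✓; site Cork ✓; 40 hrs/wk ≥ 40 ✓; age 38 ≥ 21 ✓ → eligible.
Education Assistance — status full-time ✓; benefits waiver on file ✓; grade G5 ≥ G4 ✓; dept Finance ✗ → not eligible.
Stock Option Plan — status full-time ✓; service 1425 days ≥ 24 months (≈720 days) ✓; age 38 ≥ 18 ✓; not eligible for Education Assistance ✗ → not eligible.
Remote Work Stipend — benefits waiver on file ✓; grade G5 ≥ G4 ✓; dept Finance ✗ → not eligible.
Internet Stipend — benefits waiver on file ✓; site Cork ✗ (not Spokane, Hamburg, or Raleigh) → not eligible.
Mental Health Benefit — status full-time ✓ (not excluded); benefits waiver on file ✓; grade G5 ≥ G3 ✓; dept Finance ✗ → not eligible.
Relocation Assistance — status full-time ✓; service 1425 days ≥ 8 weeks (≈56 days) ✓; age 38 ≥ 25 ✓; site Cork ✗ (not Tampa or Boise) → not eligible.
Short-Term Disability — benefits waiver on file ✓; rating 2 ≥ 2 ✓; site Cork ✗ (not Raleigh, Reno, or Osaka) → not eligible.

Flexible Spending Account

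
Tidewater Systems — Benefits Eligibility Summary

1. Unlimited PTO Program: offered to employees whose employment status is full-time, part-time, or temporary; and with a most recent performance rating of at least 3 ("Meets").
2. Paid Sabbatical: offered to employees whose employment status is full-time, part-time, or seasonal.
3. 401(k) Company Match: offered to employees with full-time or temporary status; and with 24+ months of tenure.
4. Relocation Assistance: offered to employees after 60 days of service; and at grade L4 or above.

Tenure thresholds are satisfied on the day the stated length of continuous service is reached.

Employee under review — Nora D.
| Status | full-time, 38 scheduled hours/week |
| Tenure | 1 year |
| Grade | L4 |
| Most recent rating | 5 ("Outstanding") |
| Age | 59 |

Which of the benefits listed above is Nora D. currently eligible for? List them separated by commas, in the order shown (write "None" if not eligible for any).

Unlimited PTO Program — status full-time ✓; rating 5 ≥ 3 ✓ → eligible.
Paid Sabbatical — status full-time ✓ → eligible.
401(k) Company Match — status full-time ✓; service 1 year < 24 months (≈720 days) ✗ → not eligible.
Relocation Assistance — service 1 year ≥ 60 days ✓; grade L4 ≥ L4 ✓ → eligible.

Unlimited PTO Program, Paid Sabbatical, Relocation Assistance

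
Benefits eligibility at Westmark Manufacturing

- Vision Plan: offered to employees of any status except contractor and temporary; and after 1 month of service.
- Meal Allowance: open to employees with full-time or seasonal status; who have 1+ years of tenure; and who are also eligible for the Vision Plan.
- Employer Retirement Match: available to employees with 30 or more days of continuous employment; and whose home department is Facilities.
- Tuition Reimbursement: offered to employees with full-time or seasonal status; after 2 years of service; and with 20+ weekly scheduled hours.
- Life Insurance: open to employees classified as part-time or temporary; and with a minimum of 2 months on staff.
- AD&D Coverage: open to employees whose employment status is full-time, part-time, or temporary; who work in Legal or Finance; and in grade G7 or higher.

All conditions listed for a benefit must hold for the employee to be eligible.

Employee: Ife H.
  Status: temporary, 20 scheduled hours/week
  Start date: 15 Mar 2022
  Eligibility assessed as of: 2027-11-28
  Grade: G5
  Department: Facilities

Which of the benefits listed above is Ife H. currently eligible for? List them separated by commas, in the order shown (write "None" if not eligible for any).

Employer Retirement Match, Life Insurance

Service from 15 Mar 2022 to 2027-11-28: 2084 days.
Vision Plan — status temporary ✗ (excluded) → not eligible.
Meal Allowance — status temporary ✗ (requires full-time or seasonal) → not eligible.
Employer Retirement Match — service 2084 days ≥ 30 days ✓; dept Facilities ✓ → eligible.
Tuition Reimbursement — status temporary ✗ (requires full-time or seasonal) → not eligible.
Life Insurance — status temporary ✓; service 2084 days ≥ 2 months (≈60 days) ✓ → eligible.
AD&D Coverage — status temporary ✓; dept Facilities ✗ → not eligible.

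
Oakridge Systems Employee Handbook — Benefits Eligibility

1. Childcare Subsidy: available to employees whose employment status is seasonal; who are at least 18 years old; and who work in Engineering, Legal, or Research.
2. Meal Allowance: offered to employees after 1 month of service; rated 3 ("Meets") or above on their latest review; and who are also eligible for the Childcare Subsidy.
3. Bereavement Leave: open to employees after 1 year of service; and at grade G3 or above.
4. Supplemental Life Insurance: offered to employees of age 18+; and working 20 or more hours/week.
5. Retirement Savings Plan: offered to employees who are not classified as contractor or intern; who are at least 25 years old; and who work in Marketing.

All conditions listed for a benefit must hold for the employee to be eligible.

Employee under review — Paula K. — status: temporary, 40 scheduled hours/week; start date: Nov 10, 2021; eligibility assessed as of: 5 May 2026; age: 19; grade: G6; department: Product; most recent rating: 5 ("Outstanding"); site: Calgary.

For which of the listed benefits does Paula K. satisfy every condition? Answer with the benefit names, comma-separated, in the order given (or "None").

Service from Nov 10, 2021 to 5 May 2026: 1637 days.
Childcare Subsidy — status temporary ✗ (requires seasonal) → not eligible.
Meal Allowance — service 1637 days ≥ 1 month (≈30 days) ✓; rating 5 ≥ 3 ✓; not eligible for Childcare Subsidy ✗ → not eligible.
Bereavement Leave — service 1637 days ≥ 1 year (≈365 days) ✓; grade G6 ≥ G3 ✓ → eligible.
Supplemental Life Insurance — age 19 ≥ 18 ✓; 40 hrs/wk ≥ 20 ✓ → eligible.
Retirement Savings Plan — status temporary ✓ (not excluded); age 19 < 25 ✗ → not eligible.

Bereavement Leave, Supplemental Life Insurance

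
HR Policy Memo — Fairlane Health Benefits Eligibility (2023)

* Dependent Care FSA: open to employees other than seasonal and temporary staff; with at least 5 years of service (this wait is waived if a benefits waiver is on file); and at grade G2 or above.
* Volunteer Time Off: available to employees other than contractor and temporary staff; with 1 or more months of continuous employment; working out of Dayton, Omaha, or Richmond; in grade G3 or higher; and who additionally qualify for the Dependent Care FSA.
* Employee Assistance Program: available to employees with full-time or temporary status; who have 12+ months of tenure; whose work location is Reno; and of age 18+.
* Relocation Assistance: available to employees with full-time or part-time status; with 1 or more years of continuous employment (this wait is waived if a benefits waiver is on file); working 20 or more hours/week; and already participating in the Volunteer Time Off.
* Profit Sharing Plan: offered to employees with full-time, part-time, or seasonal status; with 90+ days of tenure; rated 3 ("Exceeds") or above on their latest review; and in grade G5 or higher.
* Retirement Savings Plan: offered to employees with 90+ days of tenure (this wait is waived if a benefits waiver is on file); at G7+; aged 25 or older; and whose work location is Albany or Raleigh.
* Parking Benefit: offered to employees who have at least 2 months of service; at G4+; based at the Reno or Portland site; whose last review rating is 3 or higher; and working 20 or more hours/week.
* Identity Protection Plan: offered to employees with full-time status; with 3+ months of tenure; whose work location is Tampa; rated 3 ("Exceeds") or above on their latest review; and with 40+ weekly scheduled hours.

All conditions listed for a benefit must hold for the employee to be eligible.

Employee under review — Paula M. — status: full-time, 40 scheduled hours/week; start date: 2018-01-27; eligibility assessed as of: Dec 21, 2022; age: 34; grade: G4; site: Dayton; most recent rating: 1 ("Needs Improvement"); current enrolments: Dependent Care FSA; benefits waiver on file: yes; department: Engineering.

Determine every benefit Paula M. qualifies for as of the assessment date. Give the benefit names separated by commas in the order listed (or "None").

Service from 2018-01-27 to Dec 21, 2022: 1789 days.
Dependent Care FSA — status full-time ✓ (not excluded); benefits waiver on file ✓; grade G4 ≥ G2 ✓ → eligible.
Volunteer Time Off — status full-time ✓ (not excluded); service 1789 days ≥ 1 month (≈30 days) ✓; site Dayton ✓; grade G4 ≥ G3 ✓; eligible for Dependent Care FSA ✓ → eligible.
Employee Assistance Program — status full-time ✓; service 1789 days ≥ 12 months (≈360 days) ✓; site Dayton ✗ (not Reno) → not eligible.
Relocation Assistance — status full-time ✓; benefits waiver on file ✓; 40 hrs/wk ≥ 20 ✓; not enrolled in Volunteer Time Off ✗ → not eligible.
Profit Sharing Plan — status full-time ✓; service 1789 days ≥ 90 days ✓; rating 1 < 3 ✗ → not eligible.
Retirement Savings Plan — benefits waiver on file ✓; grade G4 < G7 ✗ → not eligible.
Parking Benefit — service 1789 days ≥ 2 months (≈60 days) ✓; grade G4 ≥ G4 ✓; site Dayton ✗ (not Reno or Portland) → not eligible.
Identity Protection Plan — status full-time ✓; service 1789 days ≥ 3 months (≈90 days) ✓; site Dayton ✗ (not Tampa) → not eligible.

Dependent Care FSA, Volunteer Time Off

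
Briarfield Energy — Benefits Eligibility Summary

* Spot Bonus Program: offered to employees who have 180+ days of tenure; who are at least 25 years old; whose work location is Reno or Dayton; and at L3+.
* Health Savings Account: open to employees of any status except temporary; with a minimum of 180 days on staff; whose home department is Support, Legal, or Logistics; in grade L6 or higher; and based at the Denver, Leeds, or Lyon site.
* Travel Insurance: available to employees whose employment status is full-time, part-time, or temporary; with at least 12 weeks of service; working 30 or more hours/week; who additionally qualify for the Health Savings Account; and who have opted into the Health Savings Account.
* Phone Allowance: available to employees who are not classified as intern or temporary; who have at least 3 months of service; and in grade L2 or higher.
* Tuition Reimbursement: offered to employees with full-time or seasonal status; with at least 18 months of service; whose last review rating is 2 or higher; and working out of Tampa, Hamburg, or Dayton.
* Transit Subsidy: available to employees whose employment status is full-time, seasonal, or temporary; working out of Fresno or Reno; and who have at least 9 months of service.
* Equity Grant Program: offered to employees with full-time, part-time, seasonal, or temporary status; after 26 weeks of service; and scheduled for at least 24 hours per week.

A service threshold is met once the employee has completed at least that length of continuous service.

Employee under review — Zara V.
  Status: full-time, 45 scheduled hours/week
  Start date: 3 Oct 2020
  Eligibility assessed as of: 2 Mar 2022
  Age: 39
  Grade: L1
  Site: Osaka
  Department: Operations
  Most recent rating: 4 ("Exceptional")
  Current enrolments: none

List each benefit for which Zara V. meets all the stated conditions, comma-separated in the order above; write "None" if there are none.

Equity Grant Program

Service from 3 Oct 2020 to 2 Mar 2022: 515 days.
Spot Bonus Program — service 515 days ≥ 180 days ✓; age 39 ≥ 25 ✓; site Osaka ✗ (not Reno or Dayton) → not eligible.
Health Savings Account — status full-time ✓ (not excluded); service 515 days ≥ 180 days ✓; dept Operations ✗ → not eligible.
Travel Insurance — status full-time ✓; service 515 days ≥ 12 weeks (≈84 days) ✓; 45 hrs/wk ≥ 30 ✓; not eligible for Health Savings Account ✗ → not eligible.
Phone Allowance — status full-time ✓ (not excluded); service 515 days ≥ 3 months (≈90 days) ✓; grade L1 < L2 ✗ → not eligible.
Tuition Reimbursement — status full-time ✓; service 515 days < 18 months (≈540 days) ✗ → not eligible.
Transit Subsidy — status full-time ✓; site Osaka ✗ (not Fresno or Reno) → not eligible.
Equity Grant Program — status full-time ✓; service 515 days ≥ 26 weeks (≈182 days) ✓; 45 hrs/wk ≥ 24 ✓ → eligible.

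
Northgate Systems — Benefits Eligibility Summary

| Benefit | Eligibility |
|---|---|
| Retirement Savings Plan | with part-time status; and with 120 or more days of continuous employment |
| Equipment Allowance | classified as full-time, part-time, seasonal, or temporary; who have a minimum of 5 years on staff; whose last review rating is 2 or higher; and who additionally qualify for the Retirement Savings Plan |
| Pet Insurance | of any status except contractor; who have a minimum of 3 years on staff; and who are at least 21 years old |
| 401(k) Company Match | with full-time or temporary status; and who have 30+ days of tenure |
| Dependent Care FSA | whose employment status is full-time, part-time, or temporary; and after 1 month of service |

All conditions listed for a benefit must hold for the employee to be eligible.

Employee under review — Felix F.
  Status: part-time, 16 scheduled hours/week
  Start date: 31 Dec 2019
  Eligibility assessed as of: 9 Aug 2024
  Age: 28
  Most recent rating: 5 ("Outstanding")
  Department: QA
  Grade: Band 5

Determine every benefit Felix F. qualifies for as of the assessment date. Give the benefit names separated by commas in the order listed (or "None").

Retirement Savings Plan, Pet Insurance, Dependent Care FSA

Service from 31 Dec 2019 to 9 Aug 2024: 1683 days.
Retirement Savings Plan — status part-time ✓; service 1683 days ≥ 120 days ✓ → eligible.
Equipment Allowance — status part-time ✓; service 1683 days < 5 years (≈1825 days) ✗ → not eligible.
Pet Insurance — status part-time ✓ (not excluded); service 1683 days ≥ 3 years (≈1095 days) ✓; age 28 ≥ 21 ✓ → eligible.
401(k) Company Match — status part-time ✗ (requires full-time or temporary) → not eligible.
Dependent Care FSA — status part-time ✓; service 1683 days ≥ 1 month (≈30 days) ✓ → eligible.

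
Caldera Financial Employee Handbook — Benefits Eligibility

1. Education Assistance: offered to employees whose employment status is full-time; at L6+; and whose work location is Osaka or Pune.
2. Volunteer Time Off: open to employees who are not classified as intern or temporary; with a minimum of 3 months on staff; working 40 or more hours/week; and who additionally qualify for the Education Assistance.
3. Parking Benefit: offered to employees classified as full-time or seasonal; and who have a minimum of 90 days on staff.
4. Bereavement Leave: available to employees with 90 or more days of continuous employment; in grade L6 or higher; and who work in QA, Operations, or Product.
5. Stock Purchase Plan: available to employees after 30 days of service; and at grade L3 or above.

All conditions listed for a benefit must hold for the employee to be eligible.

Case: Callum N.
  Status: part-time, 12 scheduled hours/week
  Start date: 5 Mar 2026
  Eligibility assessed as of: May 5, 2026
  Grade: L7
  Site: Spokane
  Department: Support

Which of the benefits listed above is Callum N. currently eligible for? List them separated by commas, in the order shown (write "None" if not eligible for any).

Service from 5 Mar 2026 to May 5, 2026: 61 days.
Education Assistance — status part-time ✗ (requires full-time) → not eligible.
Volunteer Time Off — status part-time ✓ (not excluded); service 61 days < 3 months (≈90 days) ✗ → not eligible.
Parking Benefit — status part-time ✗ (requires full-time or seasonal) → not eligible.
Bereavement Leave — service 61 days < 90 days ✗ → not eligible.
Stock Purchase Plan — service 61 days ≥ 30 days ✓; grade L7 ≥ L3 ✓ → eligible.

Stock Purchase Plan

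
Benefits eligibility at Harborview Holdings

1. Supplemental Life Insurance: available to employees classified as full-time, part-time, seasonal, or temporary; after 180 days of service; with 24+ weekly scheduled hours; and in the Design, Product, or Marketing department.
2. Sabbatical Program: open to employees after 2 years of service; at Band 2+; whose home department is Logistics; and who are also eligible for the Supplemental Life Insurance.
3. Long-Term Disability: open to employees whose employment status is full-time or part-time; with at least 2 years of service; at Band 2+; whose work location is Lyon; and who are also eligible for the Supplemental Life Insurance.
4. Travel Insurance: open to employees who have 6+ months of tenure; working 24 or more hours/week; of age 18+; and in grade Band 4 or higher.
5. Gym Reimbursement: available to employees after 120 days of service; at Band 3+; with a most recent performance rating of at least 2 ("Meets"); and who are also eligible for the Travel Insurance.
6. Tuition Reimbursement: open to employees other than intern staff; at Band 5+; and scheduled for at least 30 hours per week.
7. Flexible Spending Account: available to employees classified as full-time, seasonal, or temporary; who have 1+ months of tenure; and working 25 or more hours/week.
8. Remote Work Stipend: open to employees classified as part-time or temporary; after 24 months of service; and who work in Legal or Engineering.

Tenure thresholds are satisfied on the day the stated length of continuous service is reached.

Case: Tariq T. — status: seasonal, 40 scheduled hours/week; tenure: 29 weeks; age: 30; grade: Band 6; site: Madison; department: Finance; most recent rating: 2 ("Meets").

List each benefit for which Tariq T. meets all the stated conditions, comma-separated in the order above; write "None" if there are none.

Supplemental Life Insurance — status seasonal ✓; service 29 weeks ≥ 180 days ✓; 40 hrs/wk ≥ 24 ✓; dept Finance ✗ → not eligible.
Sabbatical Program — service 29 weeks < 2 years (≈730 days) ✗ → not eligible.
Long-Term Disability — status seasonal ✗ (requires full-time or part-time) → not eligible.
Travel Insurance — service 29 weeks ≥ 6 months (≈180 days) ✓; 40 hrs/wk ≥ 24 ✓; age 30 ≥ 18 ✓; grade Band 6 ≥ Band 4 ✓ → eligible.
Gym Reimbursement — service 29 weeks ≥ 120 days ✓; grade Band 6 ≥ Band 3 ✓; rating 2 ≥ 2 ✓; eligible for Travel Insurance ✓ → eligible.
Tuition Reimbursement — status seasonal ✓ (not excluded); grade Band 6 ≥ Band 5 ✓; 40 hrs/wk ≥ 30 ✓ → eligible.
Flexible Spending Account — status seasonal ✓; service 29 weeks ≥ 1 month (≈30 days) ✓; 40 hrs/wk ≥ 25 ✓ → eligible.
Remote Work Stipend — status seasonal ✗ (requires part-time or temporary) → not eligible.

Travel Insurance, Gym Reimbursement, Tuition Reimbursement, Flexible Spending Account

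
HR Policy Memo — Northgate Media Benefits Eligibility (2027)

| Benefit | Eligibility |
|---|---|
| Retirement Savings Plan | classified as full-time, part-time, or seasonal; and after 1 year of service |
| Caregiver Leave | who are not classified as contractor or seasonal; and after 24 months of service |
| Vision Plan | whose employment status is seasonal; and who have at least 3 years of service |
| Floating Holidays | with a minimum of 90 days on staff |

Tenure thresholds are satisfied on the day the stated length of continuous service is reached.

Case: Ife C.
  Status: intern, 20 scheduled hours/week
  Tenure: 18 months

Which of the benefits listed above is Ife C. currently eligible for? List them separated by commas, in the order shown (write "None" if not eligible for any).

Floating Holidays

Retirement Savings Plan — status intern ✗ (requires full-time, part-time, or seasonal) → not eligible.
Caregiver Leave — status intern ✓ (not excluded); service 18 months < 24 months ✗ → not eligible.
Vision Plan — status intern ✗ (requires seasonal) → not eligible.
Floating Holidays — service 18 months ≥ 90 days ✓ → eligible.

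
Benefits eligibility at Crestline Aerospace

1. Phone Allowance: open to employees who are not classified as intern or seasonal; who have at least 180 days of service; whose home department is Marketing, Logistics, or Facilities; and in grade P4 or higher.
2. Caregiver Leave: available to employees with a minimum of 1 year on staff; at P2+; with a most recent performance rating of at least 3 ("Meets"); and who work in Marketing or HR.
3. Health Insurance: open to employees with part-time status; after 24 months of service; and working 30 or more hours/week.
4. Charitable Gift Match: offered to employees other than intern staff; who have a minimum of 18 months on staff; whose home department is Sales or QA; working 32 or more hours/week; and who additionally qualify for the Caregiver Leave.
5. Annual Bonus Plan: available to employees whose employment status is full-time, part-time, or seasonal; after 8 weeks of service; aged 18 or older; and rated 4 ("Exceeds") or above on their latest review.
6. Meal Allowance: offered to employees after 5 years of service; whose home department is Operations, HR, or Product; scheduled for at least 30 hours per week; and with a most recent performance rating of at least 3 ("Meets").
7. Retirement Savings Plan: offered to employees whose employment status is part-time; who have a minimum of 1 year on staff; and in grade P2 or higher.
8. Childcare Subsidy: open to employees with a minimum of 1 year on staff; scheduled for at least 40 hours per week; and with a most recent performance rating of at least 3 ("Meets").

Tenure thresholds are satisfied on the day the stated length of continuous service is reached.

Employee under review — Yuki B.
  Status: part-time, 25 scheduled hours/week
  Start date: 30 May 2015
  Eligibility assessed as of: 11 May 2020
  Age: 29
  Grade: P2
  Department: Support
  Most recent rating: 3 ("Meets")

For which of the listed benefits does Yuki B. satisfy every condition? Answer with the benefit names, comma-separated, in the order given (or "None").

Service from 30 May 2015 to 11 May 2020: 1808 days.
Phone Allowance — status part-time ✓ (not excluded); service 1808 days ≥ 180 days ✓; dept Support ✗ → not eligible.
Caregiver Leave — service 1808 days ≥ 1 year (≈365 days) ✓; grade P2 ≥ P2 ✓; rating 3 ≥ 3 ✓; dept Support ✗ → not eligible.
Health Insurance — status part-time ✓; service 1808 days ≥ 24 months (≈720 days) ✓; 25 hrs/wk < 30 ✗ → not eligible.
Charitable Gift Match — status part-time ✓ (not excluded); service 1808 days ≥ 18 months (≈540 days) ✓; dept Support ✗ → not eligible.
Annual Bonus Plan — status part-time ✓; service 1808 days ≥ 8 weeks (≈56 days) ✓; age 29 ≥ 18 ✓; rating 3 < 4 ✗ → not eligible.
Meal Allowance — service 1808 days < 5 years (≈1825 days) ✗ → not eligible.
Retirement Savings Plan — status part-time ✓; service 1808 days ≥ 1 year (≈365 days) ✓; grade P2 ≥ P2 ✓ → eligible.
Childcare Subsidy — service 1808 days ≥ 1 year (≈365 days) ✓; 25 hrs/wk < 40 ✗ → not eligible.

Retirement Savings Plan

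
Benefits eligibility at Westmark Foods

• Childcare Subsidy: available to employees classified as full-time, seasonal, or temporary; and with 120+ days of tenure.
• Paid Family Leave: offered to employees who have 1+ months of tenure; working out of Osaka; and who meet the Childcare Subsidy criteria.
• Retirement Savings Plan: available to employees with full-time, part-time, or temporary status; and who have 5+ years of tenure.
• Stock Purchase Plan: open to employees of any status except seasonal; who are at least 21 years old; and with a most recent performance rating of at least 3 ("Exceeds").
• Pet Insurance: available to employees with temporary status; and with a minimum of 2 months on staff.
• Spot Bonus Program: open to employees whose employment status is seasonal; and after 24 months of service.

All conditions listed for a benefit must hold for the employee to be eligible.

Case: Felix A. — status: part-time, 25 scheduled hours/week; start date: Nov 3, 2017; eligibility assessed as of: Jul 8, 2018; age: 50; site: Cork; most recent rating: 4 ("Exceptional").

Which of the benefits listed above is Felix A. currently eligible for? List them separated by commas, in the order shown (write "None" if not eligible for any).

Stock Purchase Plan

Service from Nov 3, 2017 to Jul 8, 2018: 247 days.
Childcare Subsidy — status part-time ✗ (requires full-time, seasonal, or temporary) → not eligible.
Paid Family Leave — service 247 days ≥ 1 month (≈30 days) ✓; site Cork ✗ (not Osaka) → not eligible.
Retirement Savings Plan — status part-time ✓; service 247 days < 5 years (≈1825 days) ✗ → not eligible.
Stock Purchase Plan — status part-time ✓ (not excluded); age 50 ≥ 21 ✓; rating 4 ≥ 3 ✓ → eligible.
Pet Insurance — status part-time ✗ (requires temporary) → not eligible.
Spot Bonus Program — status part-time ✗ (requires seasonal) → not eligible.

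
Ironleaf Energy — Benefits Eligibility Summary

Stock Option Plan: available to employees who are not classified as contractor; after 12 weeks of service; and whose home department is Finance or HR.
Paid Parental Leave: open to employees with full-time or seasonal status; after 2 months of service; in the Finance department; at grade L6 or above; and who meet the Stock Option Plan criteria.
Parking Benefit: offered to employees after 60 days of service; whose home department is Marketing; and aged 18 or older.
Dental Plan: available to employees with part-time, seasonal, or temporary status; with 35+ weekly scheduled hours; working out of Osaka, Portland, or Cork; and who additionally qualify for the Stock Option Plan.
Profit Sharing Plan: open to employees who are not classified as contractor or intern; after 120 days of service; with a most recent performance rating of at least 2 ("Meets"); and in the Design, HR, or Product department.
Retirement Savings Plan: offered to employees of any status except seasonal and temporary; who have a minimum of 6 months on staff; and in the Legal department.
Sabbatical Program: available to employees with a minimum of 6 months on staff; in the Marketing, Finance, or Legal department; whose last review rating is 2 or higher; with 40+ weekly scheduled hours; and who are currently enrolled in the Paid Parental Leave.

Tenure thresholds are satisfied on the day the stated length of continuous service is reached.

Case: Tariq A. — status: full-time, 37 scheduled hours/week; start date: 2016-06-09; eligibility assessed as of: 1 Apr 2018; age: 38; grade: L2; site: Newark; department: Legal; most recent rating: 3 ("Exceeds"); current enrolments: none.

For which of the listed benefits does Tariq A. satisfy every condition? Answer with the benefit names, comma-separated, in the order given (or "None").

Service from 2016-06-09 to 1 Apr 2018: 661 days.
Stock Option Plan — status full-time ✓ (not excluded); service 661 days ≥ 12 weeks (≈84 days) ✓; dept Legal ✗ → not eligible.
Paid Parental Leave — status full-time ✓; service 661 days ≥ 2 months (≈60 days) ✓; dept Legal ✗ → not eligible.
Parking Benefit — service 661 days ≥ 60 days ✓; dept Legal ✗ → not eligible.
Dental Plan — status full-time ✗ (requires part-time, seasonal, or temporary) → not eligible.
Profit Sharing Plan — status full-time ✓ (not excluded); service 661 days ≥ 120 days ✓; rating 3 ≥ 2 ✓; dept Legal ✗ → not eligible.
Retirement Savings Plan — status full-time ✓ (not excluded); service 661 days ≥ 6 months (≈180 days) ✓; dept Legal ✓ → eligible.
Sabbatical Program — service 661 days ≥ 6 months (≈180 days) ✓; dept Legal ✓; rating 3 ≥ 2 ✓; 37 hrs/wk < 40 ✗ → not eligible.

Retirement Savings Plan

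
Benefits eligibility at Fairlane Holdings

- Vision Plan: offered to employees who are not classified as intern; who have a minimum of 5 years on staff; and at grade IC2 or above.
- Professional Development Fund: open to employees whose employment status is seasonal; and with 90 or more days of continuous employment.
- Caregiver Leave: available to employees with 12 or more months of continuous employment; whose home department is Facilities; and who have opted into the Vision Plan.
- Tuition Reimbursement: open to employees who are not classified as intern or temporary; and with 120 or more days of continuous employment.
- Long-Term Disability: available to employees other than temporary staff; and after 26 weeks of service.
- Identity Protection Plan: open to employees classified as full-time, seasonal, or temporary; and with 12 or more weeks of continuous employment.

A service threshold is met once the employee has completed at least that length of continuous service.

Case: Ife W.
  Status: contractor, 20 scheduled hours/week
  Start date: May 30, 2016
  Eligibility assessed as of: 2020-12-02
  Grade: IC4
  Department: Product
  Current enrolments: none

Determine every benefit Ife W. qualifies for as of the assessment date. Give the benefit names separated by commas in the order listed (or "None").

Service from May 30, 2016 to 2020-12-02: 1647 days.
Vision Plan — status contractor ✓ (not excluded); service 1647 days < 5 years (≈1825 days) ✗ → not eligible.
Professional Development Fund — status contractor ✗ (requires seasonal) → not eligible.
Caregiver Leave — service 1647 days ≥ 12 months (≈360 days) ✓; dept Product ✗ → not eligible.
Tuition Reimbursement — status contractor ✓ (not excluded); service 1647 days ≥ 120 days ✓ → eligible.
Long-Term Disability — status contractor ✓ (not excluded); service 1647 days ≥ 26 weeks (≈182 days) ✓ → eligible.
Identity Protection Plan — status contractor ✗ (requires full-time, seasonal, or temporary) → not eligible.

Tuition Reimbursement, Long-Term Disability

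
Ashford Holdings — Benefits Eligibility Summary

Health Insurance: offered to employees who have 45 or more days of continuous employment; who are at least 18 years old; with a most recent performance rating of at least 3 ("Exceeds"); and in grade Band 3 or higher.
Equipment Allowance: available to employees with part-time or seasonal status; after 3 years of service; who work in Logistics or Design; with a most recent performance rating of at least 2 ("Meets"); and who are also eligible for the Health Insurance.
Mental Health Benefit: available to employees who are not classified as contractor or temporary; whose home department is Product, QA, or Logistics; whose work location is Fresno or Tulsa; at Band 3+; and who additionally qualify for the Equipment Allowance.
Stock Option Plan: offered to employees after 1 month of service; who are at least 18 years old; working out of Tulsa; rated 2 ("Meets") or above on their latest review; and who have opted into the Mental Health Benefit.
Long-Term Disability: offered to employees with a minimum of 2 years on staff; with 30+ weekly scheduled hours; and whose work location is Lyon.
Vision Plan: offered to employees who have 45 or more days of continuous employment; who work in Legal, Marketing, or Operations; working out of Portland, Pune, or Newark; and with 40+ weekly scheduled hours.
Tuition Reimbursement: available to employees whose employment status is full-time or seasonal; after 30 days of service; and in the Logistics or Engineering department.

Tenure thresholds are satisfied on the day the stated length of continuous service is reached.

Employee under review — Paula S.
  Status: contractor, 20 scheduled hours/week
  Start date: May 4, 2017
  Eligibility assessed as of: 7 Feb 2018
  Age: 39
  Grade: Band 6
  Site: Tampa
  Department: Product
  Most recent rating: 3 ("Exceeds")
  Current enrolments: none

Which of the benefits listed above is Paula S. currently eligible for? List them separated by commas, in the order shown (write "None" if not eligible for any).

Service from May 4, 2017 to 7 Feb 2018: 279 days.
Health Insurance — service 279 days ≥ 45 days ✓; age 39 ≥ 18 ✓; rating 3 ≥ 3 ✓; grade Band 6 ≥ Band 3 ✓ → eligible.
Equipment Allowance — status contractor ✗ (requires part-time or seasonal) → not eligible.
Mental Health Benefit — status contractor ✗ (excluded) → not eligible.
Stock Option Plan — service 279 days ≥ 1 month (≈30 days) ✓; age 39 ≥ 18 ✓; site Tampa ✗ (not Tulsa) → not eligible.
Long-Term Disability — service 279 days < 2 years (≈730 days) ✗ → not eligible.
Vision Plan — service 279 days ≥ 45 days ✓; dept Product ✗ → not eligible.
Tuition Reimbursement — status contractor ✗ (requires full-time or seasonal) → not eligible.

Health Insurance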